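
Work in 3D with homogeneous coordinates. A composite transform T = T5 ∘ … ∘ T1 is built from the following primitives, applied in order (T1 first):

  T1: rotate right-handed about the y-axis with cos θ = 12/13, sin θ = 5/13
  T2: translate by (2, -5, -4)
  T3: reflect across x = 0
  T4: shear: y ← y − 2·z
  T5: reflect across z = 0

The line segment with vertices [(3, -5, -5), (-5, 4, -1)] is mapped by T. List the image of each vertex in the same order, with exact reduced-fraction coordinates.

T1 rotate right-handed about the y-axis with cos θ = 12/13, sin θ = 5/13: (3, -5, -5) → (11/13, -5, -75/13); (-5, 4, -1) → (-5, 4, 1)
T2 translate by (2, -5, -4): (11/13, -5, -75/13) → (37/13, -10, -127/13); (-5, 4, 1) → (-3, -1, -3)
T3 reflect across x = 0: (37/13, -10, -127/13) → (-37/13, -10, -127/13); (-3, -1, -3) → (3, -1, -3)
T4 shear: y ← y − 2·z: (-37/13, -10, -127/13) → (-37/13, 124/13, -127/13); (3, -1, -3) → (3, 5, -3)
T5 reflect across z = 0: (-37/13, 124/13, -127/13) → (-37/13, 124/13, 127/13); (3, 5, -3) → (3, 5, 3)

image vertices: (-37/13, 124/13, 127/13), (3, 5, 3)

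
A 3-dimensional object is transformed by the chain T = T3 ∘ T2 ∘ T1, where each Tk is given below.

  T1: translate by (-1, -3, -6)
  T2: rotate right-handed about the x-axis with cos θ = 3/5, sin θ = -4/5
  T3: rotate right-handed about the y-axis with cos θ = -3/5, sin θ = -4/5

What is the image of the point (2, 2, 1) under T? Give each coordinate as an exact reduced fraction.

T(p) = (29/25, -23/5, 53/25)

T1 translate by (-1, -3, -6): (2, 2, 1) → (1, -1, -5)
T2 rotate right-handed about the x-axis with cos θ = 3/5, sin θ = -4/5: (1, -1, -5) → (1, -23/5, -11/5)
T3 rotate right-handed about the y-axis with cos θ = -3/5, sin θ = -4/5: (1, -23/5, -11/5) → (29/25, -23/5, 53/25)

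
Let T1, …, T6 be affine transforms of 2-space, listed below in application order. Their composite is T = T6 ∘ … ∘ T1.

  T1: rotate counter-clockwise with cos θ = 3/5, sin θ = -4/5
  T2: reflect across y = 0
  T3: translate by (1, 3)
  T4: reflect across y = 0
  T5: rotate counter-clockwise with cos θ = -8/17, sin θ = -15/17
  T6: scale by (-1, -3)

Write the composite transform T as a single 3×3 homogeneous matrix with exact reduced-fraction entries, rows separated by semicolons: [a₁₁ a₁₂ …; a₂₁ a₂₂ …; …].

T1 = [3/5 4/5 0; -4/5 3/5 0; 0 0 1]
T2·T1 = [3/5 4/5 0; 4/5 -3/5 0; 0 0 1]
T3·…·T1 = [3/5 4/5 1; 4/5 -3/5 3; 0 0 1]
T4·…·T1 = [3/5 4/5 1; -4/5 3/5 -3; 0 0 1]
T5·…·T1 = [-84/85 13/85 -53/17; -13/85 -84/85 9/17; 0 0 1]
T6·…·T1 = [84/85 -13/85 53/17; 39/85 252/85 -27/17; 0 0 1]

T = [84/85 -13/85 53/17; 39/85 252/85 -27/17; 0 0 1]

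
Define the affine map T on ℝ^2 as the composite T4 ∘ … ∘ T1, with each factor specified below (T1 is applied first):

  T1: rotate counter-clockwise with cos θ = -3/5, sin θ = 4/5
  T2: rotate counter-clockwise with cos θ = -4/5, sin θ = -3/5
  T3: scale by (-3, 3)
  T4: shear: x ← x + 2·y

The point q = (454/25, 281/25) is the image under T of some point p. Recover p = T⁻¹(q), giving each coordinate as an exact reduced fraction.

T1 = [-3/5 -4/5 0; 4/5 -3/5 0; 0 0 1]
T2·T1 = [24/25 7/25 0; -7/25 24/25 0; 0 0 1]
T3·…·T1 = [-72/25 -21/25 0; -21/25 72/25 0; 0 0 1]
T4·…·T1 = [-114/25 123/25 0; -21/25 72/25 0; 0 0 1]
det M = -9; M⁻¹ = [-8/25 41/75 0; -7/75 38/75 0; 0 0 1]
M⁻¹ · (454/25, 281/25)ᵀ = (1/3, 4)ᵀ

p = (1/3, 4)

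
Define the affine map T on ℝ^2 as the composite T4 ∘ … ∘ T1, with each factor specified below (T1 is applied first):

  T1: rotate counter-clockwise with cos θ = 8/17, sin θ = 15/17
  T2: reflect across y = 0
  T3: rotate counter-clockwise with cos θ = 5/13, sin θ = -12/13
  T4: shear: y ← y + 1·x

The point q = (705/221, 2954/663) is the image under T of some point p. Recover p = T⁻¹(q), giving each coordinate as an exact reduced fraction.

T1 = [8/17 -15/17 0; 15/17 8/17 0; 0 0 1]
T2·T1 = [8/17 -15/17 0; -15/17 -8/17 0; 0 0 1]
T3·…·T1 = [-140/221 -171/221 0; -171/221 140/221 0; 0 0 1]
T4·…·T1 = [-140/221 -171/221 0; -311/221 -31/221 0; 0 0 1]
det M = -1; M⁻¹ = [31/221 -171/221 0; -311/221 140/221 0; 0 0 1]
M⁻¹ · (705/221, 2954/663)ᵀ = (-3, -5/3)ᵀ

p = (-3, -5/3)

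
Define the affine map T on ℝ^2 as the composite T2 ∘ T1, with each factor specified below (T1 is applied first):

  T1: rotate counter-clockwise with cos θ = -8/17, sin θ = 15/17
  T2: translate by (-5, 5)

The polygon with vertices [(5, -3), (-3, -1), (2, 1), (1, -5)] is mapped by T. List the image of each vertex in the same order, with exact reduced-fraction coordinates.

T1 rotate counter-clockwise with cos θ = -8/17, sin θ = 15/17: (5, -3) → (5/17, 99/17); (-3, -1) → (39/17, -37/17); (2, 1) → (-31/17, 22/17); (1, -5) → (67/17, 55/17)
T2 translate by (-5, 5): (5/17, 99/17) → (-80/17, 184/17); (39/17, -37/17) → (-46/17, 48/17); (-31/17, 22/17) → (-116/17, 107/17); (67/17, 55/17) → (-18/17, 140/17)

image vertices: (-80/17, 184/17), (-46/17, 48/17), (-116/17, 107/17), (-18/17, 140/17)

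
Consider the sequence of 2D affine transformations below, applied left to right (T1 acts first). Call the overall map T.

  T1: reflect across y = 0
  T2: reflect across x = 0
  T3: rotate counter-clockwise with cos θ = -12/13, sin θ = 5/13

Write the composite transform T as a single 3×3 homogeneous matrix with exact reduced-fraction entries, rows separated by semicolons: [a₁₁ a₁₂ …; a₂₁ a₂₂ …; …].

T = [12/13 5/13 0; -5/13 12/13 0; 0 0 1]

T1 = [1 0 0; 0 -1 0; 0 0 1]
T2·T1 = [-1 0 0; 0 -1 0; 0 0 1]
T3·…·T1 = [12/13 5/13 0; -5/13 12/13 0; 0 0 1]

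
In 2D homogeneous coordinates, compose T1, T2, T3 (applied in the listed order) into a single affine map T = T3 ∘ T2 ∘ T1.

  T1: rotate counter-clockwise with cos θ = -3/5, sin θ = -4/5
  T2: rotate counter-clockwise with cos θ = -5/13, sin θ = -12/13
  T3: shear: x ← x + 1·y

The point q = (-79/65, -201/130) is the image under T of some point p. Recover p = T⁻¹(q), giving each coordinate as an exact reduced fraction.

T1 = [-3/5 4/5 0; -4/5 -3/5 0; 0 0 1]
T2·T1 = [-33/65 -56/65 0; 56/65 -33/65 0; 0 0 1]
T3·…·T1 = [23/65 -89/65 0; 56/65 -33/65 0; 0 0 1]
det M = 1; M⁻¹ = [-33/65 89/65 0; -56/65 23/65 0; 0 0 1]
M⁻¹ · (-79/65, -201/130)ᵀ = (-3/2, 1/2)ᵀ

p = (-3/2, 1/2)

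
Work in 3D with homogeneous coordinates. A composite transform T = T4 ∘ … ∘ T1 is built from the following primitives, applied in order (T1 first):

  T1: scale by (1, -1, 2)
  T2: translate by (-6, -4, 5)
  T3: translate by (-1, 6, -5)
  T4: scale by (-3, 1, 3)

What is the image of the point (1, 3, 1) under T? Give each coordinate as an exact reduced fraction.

T(p) = (18, -1, 6)

T1 scale by (1, -1, 2): (1, 3, 1) → (1, -3, 2)
T2 translate by (-6, -4, 5): (1, -3, 2) → (-5, -7, 7)
T3 translate by (-1, 6, -5): (-5, -7, 7) → (-6, -1, 2)
T4 scale by (-3, 1, 3): (-6, -1, 2) → (18, -1, 6)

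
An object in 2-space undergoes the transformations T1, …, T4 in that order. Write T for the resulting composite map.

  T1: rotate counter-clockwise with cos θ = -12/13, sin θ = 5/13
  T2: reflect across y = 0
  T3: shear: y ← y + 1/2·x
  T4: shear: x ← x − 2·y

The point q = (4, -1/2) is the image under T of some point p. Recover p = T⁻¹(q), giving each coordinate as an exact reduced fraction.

p = (-2, -3)

T1 = [-12/13 -5/13 0; 5/13 -12/13 0; 0 0 1]
T2·T1 = [-12/13 -5/13 0; -5/13 12/13 0; 0 0 1]
T3·…·T1 = [-12/13 -5/13 0; -11/13 19/26 0; 0 0 1]
T4·…·T1 = [10/13 -24/13 0; -11/13 19/26 0; 0 0 1]
det M = -1; M⁻¹ = [-19/26 -24/13 0; -11/13 -10/13 0; 0 0 1]
M⁻¹ · (4, -1/2)ᵀ = (-2, -3)ᵀ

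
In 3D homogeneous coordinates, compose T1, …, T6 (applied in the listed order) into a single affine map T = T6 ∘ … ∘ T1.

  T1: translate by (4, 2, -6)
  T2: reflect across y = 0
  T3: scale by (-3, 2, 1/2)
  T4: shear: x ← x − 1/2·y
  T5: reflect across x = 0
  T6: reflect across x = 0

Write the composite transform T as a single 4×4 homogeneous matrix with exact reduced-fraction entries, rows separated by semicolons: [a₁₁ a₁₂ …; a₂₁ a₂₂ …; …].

T = [-3 1 0 -10; 0 -2 0 -4; 0 0 1/2 -3; 0 0 0 1]

T1 = [1 0 0 4; 0 1 0 2; 0 0 1 -6; 0 0 0 1]
T2·T1 = [1 0 0 4; 0 -1 0 -2; 0 0 1 -6; 0 0 0 1]
T3·…·T1 = [-3 0 0 -12; 0 -2 0 -4; 0 0 1/2 -3; 0 0 0 1]
T4·…·T1 = [-3 1 0 -10; 0 -2 0 -4; 0 0 1/2 -3; 0 0 0 1]
T5·…·T1 = [3 -1 0 10; 0 -2 0 -4; 0 0 1/2 -3; 0 0 0 1]
T6·…·T1 = [-3 1 0 -10; 0 -2 0 -4; 0 0 1/2 -3; 0 0 0 1]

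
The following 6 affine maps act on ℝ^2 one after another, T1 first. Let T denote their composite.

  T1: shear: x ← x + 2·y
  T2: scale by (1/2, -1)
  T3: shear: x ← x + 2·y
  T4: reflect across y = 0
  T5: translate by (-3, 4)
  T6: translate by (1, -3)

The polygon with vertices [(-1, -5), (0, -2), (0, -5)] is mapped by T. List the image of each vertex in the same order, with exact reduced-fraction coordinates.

image vertices: (5/2, -4), (0, -1), (3, -4)

T1 shear: x ← x + 2·y: (-1, -5) → (-11, -5); (0, -2) → (-4, -2); (0, -5) → (-10, -5)
T2 scale by (1/2, -1): (-11, -5) → (-11/2, 5); (-4, -2) → (-2, 2); (-10, -5) → (-5, 5)
T3 shear: x ← x + 2·y: (-11/2, 5) → (9/2, 5); (-2, 2) → (2, 2); (-5, 5) → (5, 5)
T4 reflect across y = 0: (9/2, 5) → (9/2, -5); (2, 2) → (2, -2); (5, 5) → (5, -5)
T5 translate by (-3, 4): (9/2, -5) → (3/2, -1); (2, -2) → (-1, 2); (5, -5) → (2, -1)
T6 translate by (1, -3): (3/2, -1) → (5/2, -4); (-1, 2) → (0, -1); (2, -1) → (3, -4)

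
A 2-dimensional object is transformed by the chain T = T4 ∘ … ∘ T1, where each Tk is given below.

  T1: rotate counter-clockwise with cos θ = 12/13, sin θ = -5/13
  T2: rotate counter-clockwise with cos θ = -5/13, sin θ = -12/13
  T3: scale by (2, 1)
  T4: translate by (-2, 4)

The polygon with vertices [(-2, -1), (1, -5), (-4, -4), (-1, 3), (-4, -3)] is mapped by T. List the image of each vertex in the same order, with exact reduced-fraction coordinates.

T1 rotate counter-clockwise with cos θ = 12/13, sin θ = -5/13: (-2, -1) → (-29/13, -2/13); (1, -5) → (-1, -5); (-4, -4) → (-68/13, -28/13); (-1, 3) → (3/13, 41/13); (-4, -3) → (-63/13, -16/13)
T2 rotate counter-clockwise with cos θ = -5/13, sin θ = -12/13: (-29/13, -2/13) → (121/169, 358/169); (-1, -5) → (-55/13, 37/13); (-68/13, -28/13) → (4/169, 956/169); (3/13, 41/13) → (477/169, -241/169); (-63/13, -16/13) → (123/169, 836/169)
T3 scale by (2, 1): (121/169, 358/169) → (242/169, 358/169); (-55/13, 37/13) → (-110/13, 37/13); (4/169, 956/169) → (8/169, 956/169); (477/169, -241/169) → (954/169, -241/169); (123/169, 836/169) → (246/169, 836/169)
T4 translate by (-2, 4): (242/169, 358/169) → (-96/169, 1034/169); (-110/13, 37/13) → (-136/13, 89/13); (8/169, 956/169) → (-330/169, 1632/169); (954/169, -241/169) → (616/169, 435/169); (246/169, 836/169) → (-92/169, 1512/169)

image vertices: (-96/169, 1034/169), (-136/13, 89/13), (-330/169, 1632/169), (616/169, 435/169), (-92/169, 1512/169)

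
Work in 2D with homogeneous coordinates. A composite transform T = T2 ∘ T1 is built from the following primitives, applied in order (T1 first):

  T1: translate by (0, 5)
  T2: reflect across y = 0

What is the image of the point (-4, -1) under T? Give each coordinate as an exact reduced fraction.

T1 translate by (0, 5): (-4, -1) → (-4, 4)
T2 reflect across y = 0: (-4, 4) → (-4, -4)

T(p) = (-4, -4)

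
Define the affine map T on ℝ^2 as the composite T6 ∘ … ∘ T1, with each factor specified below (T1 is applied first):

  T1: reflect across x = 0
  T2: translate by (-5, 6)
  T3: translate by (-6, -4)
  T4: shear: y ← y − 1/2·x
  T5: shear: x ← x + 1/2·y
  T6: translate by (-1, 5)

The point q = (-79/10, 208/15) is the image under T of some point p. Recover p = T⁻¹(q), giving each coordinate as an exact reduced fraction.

p = (1/3, 6/5)

T1 = [-1 0 0; 0 1 0; 0 0 1]
T2·T1 = [-1 0 -5; 0 1 6; 0 0 1]
T3·…·T1 = [-1 0 -11; 0 1 2; 0 0 1]
T4·…·T1 = [-1 0 -11; 1/2 1 15/2; 0 0 1]
T5·…·T1 = [-3/4 1/2 -29/4; 1/2 1 15/2; 0 0 1]
T6·…·T1 = [-3/4 1/2 -33/4; 1/2 1 25/2; 0 0 1]
det M = -1; M⁻¹ = [-1 1/2 -29/2; 1/2 3/4 -21/4; 0 0 1]
M⁻¹ · (-79/10, 208/15)ᵀ = (1/3, 6/5)ᵀ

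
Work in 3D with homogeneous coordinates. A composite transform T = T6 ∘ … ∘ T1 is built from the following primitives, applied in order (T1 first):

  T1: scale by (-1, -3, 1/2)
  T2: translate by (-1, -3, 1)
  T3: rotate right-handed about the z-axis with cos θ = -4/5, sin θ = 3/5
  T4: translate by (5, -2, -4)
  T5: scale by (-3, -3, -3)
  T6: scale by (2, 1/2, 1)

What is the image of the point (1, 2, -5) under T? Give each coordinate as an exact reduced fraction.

T(p) = (-72, -6, 33/2)

T1 scale by (-1, -3, 1/2): (1, 2, -5) → (-1, -6, -5/2)
T2 translate by (-1, -3, 1): (-1, -6, -5/2) → (-2, -9, -3/2)
T3 rotate right-handed about the z-axis with cos θ = -4/5, sin θ = 3/5: (-2, -9, -3/2) → (7, 6, -3/2)
T4 translate by (5, -2, -4): (7, 6, -3/2) → (12, 4, -11/2)
T5 scale by (-3, -3, -3): (12, 4, -11/2) → (-36, -12, 33/2)
T6 scale by (2, 1/2, 1): (-36, -12, 33/2) → (-72, -6, 33/2)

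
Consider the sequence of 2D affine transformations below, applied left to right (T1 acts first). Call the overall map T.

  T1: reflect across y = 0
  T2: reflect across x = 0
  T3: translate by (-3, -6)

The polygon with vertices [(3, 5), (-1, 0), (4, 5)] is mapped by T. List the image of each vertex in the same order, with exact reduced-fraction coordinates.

T1 reflect across y = 0: (3, 5) → (3, -5); (-1, 0) → (-1, 0); (4, 5) → (4, -5)
T2 reflect across x = 0: (3, -5) → (-3, -5); (-1, 0) → (1, 0); (4, -5) → (-4, -5)
T3 translate by (-3, -6): (-3, -5) → (-6, -11); (1, 0) → (-2, -6); (-4, -5) → (-7, -11)

image vertices: (-6, -11), (-2, -6), (-7, -11)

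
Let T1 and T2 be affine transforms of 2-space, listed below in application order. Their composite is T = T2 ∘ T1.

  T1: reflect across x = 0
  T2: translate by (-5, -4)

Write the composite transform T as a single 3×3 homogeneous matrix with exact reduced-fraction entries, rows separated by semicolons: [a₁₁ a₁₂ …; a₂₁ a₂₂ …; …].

T = [-1 0 -5; 0 1 -4; 0 0 1]

T1 = [-1 0 0; 0 1 0; 0 0 1]
T2·T1 = [-1 0 -5; 0 1 -4; 0 0 1]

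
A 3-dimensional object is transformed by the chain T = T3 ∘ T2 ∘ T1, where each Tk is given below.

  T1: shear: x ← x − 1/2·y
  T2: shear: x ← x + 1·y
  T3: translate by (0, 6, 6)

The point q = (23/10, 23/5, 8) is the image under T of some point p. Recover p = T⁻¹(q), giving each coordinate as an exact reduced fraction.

p = (3, -7/5, 2)

T1 = [1 -1/2 0 0; 0 1 0 0; 0 0 1 0; 0 0 0 1]
T2·T1 = [1 1/2 0 0; 0 1 0 0; 0 0 1 0; 0 0 0 1]
T3·…·T1 = [1 1/2 0 0; 0 1 0 6; 0 0 1 6; 0 0 0 1]
det M = 1; M⁻¹ = [1 -1/2 0 3; 0 1 0 -6; 0 0 1 -6; 0 0 0 1]
M⁻¹ · (23/10, 23/5, 8)ᵀ = (3, -7/5, 2)ᵀ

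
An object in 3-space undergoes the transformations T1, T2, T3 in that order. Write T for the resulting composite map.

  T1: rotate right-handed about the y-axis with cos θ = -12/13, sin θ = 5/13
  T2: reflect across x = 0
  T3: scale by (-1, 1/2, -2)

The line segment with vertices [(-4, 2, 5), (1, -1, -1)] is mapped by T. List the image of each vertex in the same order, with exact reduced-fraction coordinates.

T1 rotate right-handed about the y-axis with cos θ = -12/13, sin θ = 5/13: (-4, 2, 5) → (73/13, 2, -40/13); (1, -1, -1) → (-17/13, -1, 7/13)
T2 reflect across x = 0: (73/13, 2, -40/13) → (-73/13, 2, -40/13); (-17/13, -1, 7/13) → (17/13, -1, 7/13)
T3 scale by (-1, 1/2, -2): (-73/13, 2, -40/13) → (73/13, 1, 80/13); (17/13, -1, 7/13) → (-17/13, -1/2, -14/13)

image vertices: (73/13, 1, 80/13), (-17/13, -1/2, -14/13)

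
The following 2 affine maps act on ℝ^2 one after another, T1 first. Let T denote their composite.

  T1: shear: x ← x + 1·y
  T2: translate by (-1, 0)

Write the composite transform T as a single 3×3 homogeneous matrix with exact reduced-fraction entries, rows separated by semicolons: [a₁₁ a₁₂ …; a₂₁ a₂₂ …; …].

T = [1 1 -1; 0 1 0; 0 0 1]

T1 = [1 1 0; 0 1 0; 0 0 1]
T2·T1 = [1 1 -1; 0 1 0; 0 0 1]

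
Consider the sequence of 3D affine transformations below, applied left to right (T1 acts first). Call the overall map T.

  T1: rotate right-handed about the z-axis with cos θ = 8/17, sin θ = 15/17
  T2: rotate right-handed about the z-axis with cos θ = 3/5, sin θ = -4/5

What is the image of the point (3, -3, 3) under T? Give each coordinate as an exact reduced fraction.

T(p) = (291/85, -213/85, 3)

T1 rotate right-handed about the z-axis with cos θ = 8/17, sin θ = 15/17: (3, -3, 3) → (69/17, 21/17, 3)
T2 rotate right-handed about the z-axis with cos θ = 3/5, sin θ = -4/5: (69/17, 21/17, 3) → (291/85, -213/85, 3)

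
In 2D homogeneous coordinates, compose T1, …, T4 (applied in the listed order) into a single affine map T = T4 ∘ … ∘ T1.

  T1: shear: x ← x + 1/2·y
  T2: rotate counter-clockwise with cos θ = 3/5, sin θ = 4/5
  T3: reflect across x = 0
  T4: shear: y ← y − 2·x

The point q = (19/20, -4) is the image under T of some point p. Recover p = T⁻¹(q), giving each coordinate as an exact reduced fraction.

T1 = [1 1/2 0; 0 1 0; 0 0 1]
T2·T1 = [3/5 -1/2 0; 4/5 1 0; 0 0 1]
T3·…·T1 = [-3/5 1/2 0; 4/5 1 0; 0 0 1]
T4·…·T1 = [-3/5 1/2 0; 2 0 0; 0 0 1]
det M = -1; M⁻¹ = [0 1/2 0; 2 3/5 0; 0 0 1]
M⁻¹ · (19/20, -4)ᵀ = (-2, -1/2)ᵀ

p = (-2, -1/2)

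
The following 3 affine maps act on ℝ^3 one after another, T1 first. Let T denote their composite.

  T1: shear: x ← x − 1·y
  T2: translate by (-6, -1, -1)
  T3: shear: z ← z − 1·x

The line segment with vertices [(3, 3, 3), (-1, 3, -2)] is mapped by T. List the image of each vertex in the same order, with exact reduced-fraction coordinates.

image vertices: (-6, 2, 8), (-10, 2, 7)

T1 shear: x ← x − 1·y: (3, 3, 3) → (0, 3, 3); (-1, 3, -2) → (-4, 3, -2)
T2 translate by (-6, -1, -1): (0, 3, 3) → (-6, 2, 2); (-4, 3, -2) → (-10, 2, -3)
T3 shear: z ← z − 1·x: (-6, 2, 2) → (-6, 2, 8); (-10, 2, -3) → (-10, 2, 7)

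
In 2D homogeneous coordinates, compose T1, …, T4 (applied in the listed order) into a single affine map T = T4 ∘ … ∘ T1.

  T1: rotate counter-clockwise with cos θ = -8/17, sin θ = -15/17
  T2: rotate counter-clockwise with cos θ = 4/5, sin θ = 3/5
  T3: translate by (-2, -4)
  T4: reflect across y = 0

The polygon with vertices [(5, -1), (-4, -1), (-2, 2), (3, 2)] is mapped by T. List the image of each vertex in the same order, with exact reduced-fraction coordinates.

image vertices: (-189/85, 773/85), (-18/5, 1/5), (-28/85, 146/85), (37/85, 566/85)

T1 rotate counter-clockwise with cos θ = -8/17, sin θ = -15/17: (5, -1) → (-55/17, -67/17); (-4, -1) → (1, 4); (-2, 2) → (46/17, 14/17); (3, 2) → (6/17, -61/17)
T2 rotate counter-clockwise with cos θ = 4/5, sin θ = 3/5: (-55/17, -67/17) → (-19/85, -433/85); (1, 4) → (-8/5, 19/5); (46/17, 14/17) → (142/85, 194/85); (6/17, -61/17) → (207/85, -226/85)
T3 translate by (-2, -4): (-19/85, -433/85) → (-189/85, -773/85); (-8/5, 19/5) → (-18/5, -1/5); (142/85, 194/85) → (-28/85, -146/85); (207/85, -226/85) → (37/85, -566/85)
T4 reflect across y = 0: (-189/85, -773/85) → (-189/85, 773/85); (-18/5, -1/5) → (-18/5, 1/5); (-28/85, -146/85) → (-28/85, 146/85); (37/85, -566/85) → (37/85, 566/85)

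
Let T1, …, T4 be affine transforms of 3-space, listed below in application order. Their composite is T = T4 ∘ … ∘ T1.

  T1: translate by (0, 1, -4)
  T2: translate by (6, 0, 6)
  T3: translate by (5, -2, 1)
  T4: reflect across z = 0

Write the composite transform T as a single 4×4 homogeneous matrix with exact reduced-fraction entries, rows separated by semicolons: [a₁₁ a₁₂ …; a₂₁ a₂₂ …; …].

T1 = [1 0 0 0; 0 1 0 1; 0 0 1 -4; 0 0 0 1]
T2·T1 = [1 0 0 6; 0 1 0 1; 0 0 1 2; 0 0 0 1]
T3·…·T1 = [1 0 0 11; 0 1 0 -1; 0 0 1 3; 0 0 0 1]
T4·…·T1 = [1 0 0 11; 0 1 0 -1; 0 0 -1 -3; 0 0 0 1]

T = [1 0 0 11; 0 1 0 -1; 0 0 -1 -3; 0 0 0 1]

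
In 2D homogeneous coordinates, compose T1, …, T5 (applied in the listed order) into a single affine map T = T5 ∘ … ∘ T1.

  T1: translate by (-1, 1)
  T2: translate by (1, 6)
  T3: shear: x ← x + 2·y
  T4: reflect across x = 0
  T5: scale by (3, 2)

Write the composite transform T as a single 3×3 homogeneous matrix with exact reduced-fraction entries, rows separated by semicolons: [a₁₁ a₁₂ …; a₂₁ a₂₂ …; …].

T1 = [1 0 -1; 0 1 1; 0 0 1]
T2·T1 = [1 0 0; 0 1 7; 0 0 1]
T3·…·T1 = [1 2 14; 0 1 7; 0 0 1]
T4·…·T1 = [-1 -2 -14; 0 1 7; 0 0 1]
T5·…·T1 = [-3 -6 -42; 0 2 14; 0 0 1]

T = [-3 -6 -42; 0 2 14; 0 0 1]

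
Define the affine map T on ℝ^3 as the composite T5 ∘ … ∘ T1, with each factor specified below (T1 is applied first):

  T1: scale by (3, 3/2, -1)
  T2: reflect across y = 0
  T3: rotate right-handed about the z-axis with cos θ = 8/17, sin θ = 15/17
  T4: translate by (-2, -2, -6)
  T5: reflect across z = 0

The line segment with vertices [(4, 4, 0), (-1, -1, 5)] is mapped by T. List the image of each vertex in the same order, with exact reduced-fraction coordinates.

image vertices: (152/17, 98/17, 6), (-161/34, -67/17, 11)

T1 scale by (3, 3/2, -1): (4, 4, 0) → (12, 6, 0); (-1, -1, 5) → (-3, -3/2, -5)
T2 reflect across y = 0: (12, 6, 0) → (12, -6, 0); (-3, -3/2, -5) → (-3, 3/2, -5)
T3 rotate right-handed about the z-axis with cos θ = 8/17, sin θ = 15/17: (12, -6, 0) → (186/17, 132/17, 0); (-3, 3/2, -5) → (-93/34, -33/17, -5)
T4 translate by (-2, -2, -6): (186/17, 132/17, 0) → (152/17, 98/17, -6); (-93/34, -33/17, -5) → (-161/34, -67/17, -11)
T5 reflect across z = 0: (152/17, 98/17, -6) → (152/17, 98/17, 6); (-161/34, -67/17, -11) → (-161/34, -67/17, 11)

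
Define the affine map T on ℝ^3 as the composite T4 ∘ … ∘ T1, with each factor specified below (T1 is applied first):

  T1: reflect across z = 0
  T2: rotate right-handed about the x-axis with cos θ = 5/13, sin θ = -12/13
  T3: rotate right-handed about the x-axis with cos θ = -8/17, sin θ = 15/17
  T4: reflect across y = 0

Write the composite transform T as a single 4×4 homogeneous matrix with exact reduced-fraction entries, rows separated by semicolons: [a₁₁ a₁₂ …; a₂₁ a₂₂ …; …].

T = [1 0 0 0; 0 -140/221 -171/221 0; 0 171/221 -140/221 0; 0 0 0 1]

T1 = [1 0 0 0; 0 1 0 0; 0 0 -1 0; 0 0 0 1]
T2·T1 = [1 0 0 0; 0 5/13 -12/13 0; 0 -12/13 -5/13 0; 0 0 0 1]
T3·…·T1 = [1 0 0 0; 0 140/221 171/221 0; 0 171/221 -140/221 0; 0 0 0 1]
T4·…·T1 = [1 0 0 0; 0 -140/221 -171/221 0; 0 171/221 -140/221 0; 0 0 0 1]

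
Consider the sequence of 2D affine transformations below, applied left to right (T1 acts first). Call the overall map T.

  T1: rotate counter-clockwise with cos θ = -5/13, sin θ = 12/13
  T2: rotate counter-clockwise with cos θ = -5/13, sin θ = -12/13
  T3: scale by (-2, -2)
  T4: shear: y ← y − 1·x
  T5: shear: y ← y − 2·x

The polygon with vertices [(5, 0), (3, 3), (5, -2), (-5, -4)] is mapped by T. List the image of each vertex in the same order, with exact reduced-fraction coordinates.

image vertices: (-10, 30), (-6, 12), (-10, 34), (10, -22)

T1 rotate counter-clockwise with cos θ = -5/13, sin θ = 12/13: (5, 0) → (-25/13, 60/13); (3, 3) → (-51/13, 21/13); (5, -2) → (-1/13, 70/13); (-5, -4) → (73/13, -40/13)
T2 rotate counter-clockwise with cos θ = -5/13, sin θ = -12/13: (-25/13, 60/13) → (5, 0); (-51/13, 21/13) → (3, 3); (-1/13, 70/13) → (5, -2); (73/13, -40/13) → (-5, -4)
T3 scale by (-2, -2): (5, 0) → (-10, 0); (3, 3) → (-6, -6); (5, -2) → (-10, 4); (-5, -4) → (10, 8)
T4 shear: y ← y − 1·x: (-10, 0) → (-10, 10); (-6, -6) → (-6, 0); (-10, 4) → (-10, 14); (10, 8) → (10, -2)
T5 shear: y ← y − 2·x: (-10, 10) → (-10, 30); (-6, 0) → (-6, 12); (-10, 14) → (-10, 34); (10, -2) → (10, -22)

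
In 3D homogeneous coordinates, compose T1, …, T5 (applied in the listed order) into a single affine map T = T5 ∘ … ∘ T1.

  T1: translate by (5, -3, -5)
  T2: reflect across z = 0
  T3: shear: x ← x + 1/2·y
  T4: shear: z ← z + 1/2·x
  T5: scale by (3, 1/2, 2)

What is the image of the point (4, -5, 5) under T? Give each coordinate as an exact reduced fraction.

T1 translate by (5, -3, -5): (4, -5, 5) → (9, -8, 0)
T2 reflect across z = 0: (9, -8, 0) → (9, -8, 0)
T3 shear: x ← x + 1/2·y: (9, -8, 0) → (5, -8, 0)
T4 shear: z ← z + 1/2·x: (5, -8, 0) → (5, -8, 5/2)
T5 scale by (3, 1/2, 2): (5, -8, 5/2) → (15, -4, 5)

T(p) = (15, -4, 5)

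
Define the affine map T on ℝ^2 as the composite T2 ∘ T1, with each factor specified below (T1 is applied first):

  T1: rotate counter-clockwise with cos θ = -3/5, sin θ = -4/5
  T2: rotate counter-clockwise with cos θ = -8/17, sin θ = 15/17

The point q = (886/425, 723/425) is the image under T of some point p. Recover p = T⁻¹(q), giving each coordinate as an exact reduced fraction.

p = (9/5, 2)

T1 = [-3/5 4/5 0; -4/5 -3/5 0; 0 0 1]
T2·T1 = [84/85 13/85 0; -13/85 84/85 0; 0 0 1]
det M = 1; M⁻¹ = [84/85 -13/85 0; 13/85 84/85 0; 0 0 1]
M⁻¹ · (886/425, 723/425)ᵀ = (9/5, 2)ᵀ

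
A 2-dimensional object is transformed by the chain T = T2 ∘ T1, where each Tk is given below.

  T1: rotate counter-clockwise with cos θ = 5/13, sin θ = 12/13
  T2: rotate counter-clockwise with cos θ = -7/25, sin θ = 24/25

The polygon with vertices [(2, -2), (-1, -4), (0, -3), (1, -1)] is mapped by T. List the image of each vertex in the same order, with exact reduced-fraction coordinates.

T1 rotate counter-clockwise with cos θ = 5/13, sin θ = 12/13: (2, -2) → (34/13, 14/13); (-1, -4) → (43/13, -32/13); (0, -3) → (36/13, -15/13); (1, -1) → (17/13, 7/13)
T2 rotate counter-clockwise with cos θ = -7/25, sin θ = 24/25: (34/13, 14/13) → (-574/325, 718/325); (43/13, -32/13) → (467/325, 1256/325); (36/13, -15/13) → (108/325, 969/325); (17/13, 7/13) → (-287/325, 359/325)

image vertices: (-574/325, 718/325), (467/325, 1256/325), (108/325, 969/325), (-287/325, 359/325)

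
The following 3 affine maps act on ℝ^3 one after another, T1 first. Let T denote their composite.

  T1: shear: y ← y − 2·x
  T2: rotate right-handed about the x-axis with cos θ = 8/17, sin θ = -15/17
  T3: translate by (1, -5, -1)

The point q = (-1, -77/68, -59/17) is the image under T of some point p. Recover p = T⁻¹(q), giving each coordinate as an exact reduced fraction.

T1 = [1 0 0 0; -2 1 0 0; 0 0 1 0; 0 0 0 1]
T2·T1 = [1 0 0 0; -16/17 8/17 15/17 0; 30/17 -15/17 8/17 0; 0 0 0 1]
T3·…·T1 = [1 0 0 1; -16/17 8/17 15/17 -5; 30/17 -15/17 8/17 -1; 0 0 0 1]
det M = 1; M⁻¹ = [1 0 0 -1; 2 8/17 -15/17 -9/17; 0 15/17 8/17 83/17; 0 0 0 1]
M⁻¹ · (-1, -77/68, -59/17)ᵀ = (-2, 0, 9/4)ᵀ

p = (-2, 0, 9/4)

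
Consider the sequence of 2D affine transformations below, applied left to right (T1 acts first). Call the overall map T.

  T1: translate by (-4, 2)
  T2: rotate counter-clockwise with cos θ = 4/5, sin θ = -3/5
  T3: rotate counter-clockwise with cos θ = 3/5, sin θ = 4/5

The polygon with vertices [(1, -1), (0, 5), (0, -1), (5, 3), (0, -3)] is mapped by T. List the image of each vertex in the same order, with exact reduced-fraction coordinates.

image vertices: (-79/25, 3/25), (-29/5, 28/5), (-103/25, -4/25), (-11/25, 127/25), (-89/25, -52/25)

T1 translate by (-4, 2): (1, -1) → (-3, 1); (0, 5) → (-4, 7); (0, -1) → (-4, 1); (5, 3) → (1, 5); (0, -3) → (-4, -1)
T2 rotate counter-clockwise with cos θ = 4/5, sin θ = -3/5: (-3, 1) → (-9/5, 13/5); (-4, 7) → (1, 8); (-4, 1) → (-13/5, 16/5); (1, 5) → (19/5, 17/5); (-4, -1) → (-19/5, 8/5)
T3 rotate counter-clockwise with cos θ = 3/5, sin θ = 4/5: (-9/5, 13/5) → (-79/25, 3/25); (1, 8) → (-29/5, 28/5); (-13/5, 16/5) → (-103/25, -4/25); (19/5, 17/5) → (-11/25, 127/25); (-19/5, 8/5) → (-89/25, -52/25)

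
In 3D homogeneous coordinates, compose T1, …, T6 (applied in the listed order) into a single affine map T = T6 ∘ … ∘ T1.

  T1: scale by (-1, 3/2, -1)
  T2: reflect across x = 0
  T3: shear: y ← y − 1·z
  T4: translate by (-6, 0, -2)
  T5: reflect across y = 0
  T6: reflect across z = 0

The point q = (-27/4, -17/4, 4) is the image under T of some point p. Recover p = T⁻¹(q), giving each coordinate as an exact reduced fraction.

T1 = [-1 0 0 0; 0 3/2 0 0; 0 0 -1 0; 0 0 0 1]
T2·T1 = [1 0 0 0; 0 3/2 0 0; 0 0 -1 0; 0 0 0 1]
T3·…·T1 = [1 0 0 0; 0 3/2 1 0; 0 0 -1 0; 0 0 0 1]
T4·…·T1 = [1 0 0 -6; 0 3/2 1 0; 0 0 -1 -2; 0 0 0 1]
T5·…·T1 = [1 0 0 -6; 0 -3/2 -1 0; 0 0 -1 -2; 0 0 0 1]
T6·…·T1 = [1 0 0 -6; 0 -3/2 -1 0; 0 0 1 2; 0 0 0 1]
det M = -3/2; M⁻¹ = [1 0 0 6; 0 -2/3 -2/3 4/3; 0 0 1 -2; 0 0 0 1]
M⁻¹ · (-27/4, -17/4, 4)ᵀ = (-3/4, 3/2, 2)ᵀ

p = (-3/4, 3/2, 2)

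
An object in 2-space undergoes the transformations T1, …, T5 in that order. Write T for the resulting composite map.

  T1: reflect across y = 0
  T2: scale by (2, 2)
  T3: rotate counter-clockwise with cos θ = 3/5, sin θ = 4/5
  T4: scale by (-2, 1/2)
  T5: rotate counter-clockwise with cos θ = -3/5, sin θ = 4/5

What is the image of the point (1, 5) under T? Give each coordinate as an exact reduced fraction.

T(p) = (64/5, -67/5)

T1 reflect across y = 0: (1, 5) → (1, -5)
T2 scale by (2, 2): (1, -5) → (2, -10)
T3 rotate counter-clockwise with cos θ = 3/5, sin θ = 4/5: (2, -10) → (46/5, -22/5)
T4 scale by (-2, 1/2): (46/5, -22/5) → (-92/5, -11/5)
T5 rotate counter-clockwise with cos θ = -3/5, sin θ = 4/5: (-92/5, -11/5) → (64/5, -67/5)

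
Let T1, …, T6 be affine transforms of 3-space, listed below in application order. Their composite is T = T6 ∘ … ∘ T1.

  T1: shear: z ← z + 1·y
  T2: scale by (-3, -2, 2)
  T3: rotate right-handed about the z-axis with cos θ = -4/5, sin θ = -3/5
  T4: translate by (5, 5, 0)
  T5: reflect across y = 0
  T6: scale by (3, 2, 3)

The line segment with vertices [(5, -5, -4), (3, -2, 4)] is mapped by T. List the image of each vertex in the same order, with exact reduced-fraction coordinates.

image vertices: (69, -12, -54), (219/5, -72/5, 12)

T1 shear: z ← z + 1·y: (5, -5, -4) → (5, -5, -9); (3, -2, 4) → (3, -2, 2)
T2 scale by (-3, -2, 2): (5, -5, -9) → (-15, 10, -18); (3, -2, 2) → (-9, 4, 4)
T3 rotate right-handed about the z-axis with cos θ = -4/5, sin θ = -3/5: (-15, 10, -18) → (18, 1, -18); (-9, 4, 4) → (48/5, 11/5, 4)
T4 translate by (5, 5, 0): (18, 1, -18) → (23, 6, -18); (48/5, 11/5, 4) → (73/5, 36/5, 4)
T5 reflect across y = 0: (23, 6, -18) → (23, -6, -18); (73/5, 36/5, 4) → (73/5, -36/5, 4)
T6 scale by (3, 2, 3): (23, -6, -18) → (69, -12, -54); (73/5, -36/5, 4) → (219/5, -72/5, 12)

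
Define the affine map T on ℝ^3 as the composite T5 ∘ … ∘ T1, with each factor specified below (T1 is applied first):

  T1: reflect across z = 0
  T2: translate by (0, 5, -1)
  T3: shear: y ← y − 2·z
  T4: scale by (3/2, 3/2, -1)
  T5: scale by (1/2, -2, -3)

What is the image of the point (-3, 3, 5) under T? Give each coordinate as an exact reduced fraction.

T1 reflect across z = 0: (-3, 3, 5) → (-3, 3, -5)
T2 translate by (0, 5, -1): (-3, 3, -5) → (-3, 8, -6)
T3 shear: y ← y − 2·z: (-3, 8, -6) → (-3, 20, -6)
T4 scale by (3/2, 3/2, -1): (-3, 20, -6) → (-9/2, 30, 6)
T5 scale by (1/2, -2, -3): (-9/2, 30, 6) → (-9/4, -60, -18)

T(p) = (-9/4, -60, -18)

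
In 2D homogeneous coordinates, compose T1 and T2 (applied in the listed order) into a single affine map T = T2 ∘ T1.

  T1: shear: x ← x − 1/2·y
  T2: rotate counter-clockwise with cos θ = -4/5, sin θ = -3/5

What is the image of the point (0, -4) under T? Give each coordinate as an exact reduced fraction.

T1 shear: x ← x − 1/2·y: (0, -4) → (2, -4)
T2 rotate counter-clockwise with cos θ = -4/5, sin θ = -3/5: (2, -4) → (-4, 2)

T(p) = (-4, 2)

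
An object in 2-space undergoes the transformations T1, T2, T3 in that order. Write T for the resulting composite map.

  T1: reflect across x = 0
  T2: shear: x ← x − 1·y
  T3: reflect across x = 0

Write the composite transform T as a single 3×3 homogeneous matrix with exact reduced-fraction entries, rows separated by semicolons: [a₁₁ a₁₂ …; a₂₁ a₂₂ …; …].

T = [1 1 0; 0 1 0; 0 0 1]

T1 = [-1 0 0; 0 1 0; 0 0 1]
T2·T1 = [-1 -1 0; 0 1 0; 0 0 1]
T3·…·T1 = [1 1 0; 0 1 0; 0 0 1]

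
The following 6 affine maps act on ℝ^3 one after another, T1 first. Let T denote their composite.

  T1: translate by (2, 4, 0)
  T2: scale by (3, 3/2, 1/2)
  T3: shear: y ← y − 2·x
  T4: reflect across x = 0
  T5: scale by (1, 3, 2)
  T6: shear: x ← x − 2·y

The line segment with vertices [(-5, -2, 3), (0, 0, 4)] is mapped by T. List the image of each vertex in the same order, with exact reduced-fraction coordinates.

image vertices: (-117, 63, 3), (30, -18, 4)

T1 translate by (2, 4, 0): (-5, -2, 3) → (-3, 2, 3); (0, 0, 4) → (2, 4, 4)
T2 scale by (3, 3/2, 1/2): (-3, 2, 3) → (-9, 3, 3/2); (2, 4, 4) → (6, 6, 2)
T3 shear: y ← y − 2·x: (-9, 3, 3/2) → (-9, 21, 3/2); (6, 6, 2) → (6, -6, 2)
T4 reflect across x = 0: (-9, 21, 3/2) → (9, 21, 3/2); (6, -6, 2) → (-6, -6, 2)
T5 scale by (1, 3, 2): (9, 21, 3/2) → (9, 63, 3); (-6, -6, 2) → (-6, -18, 4)
T6 shear: x ← x − 2·y: (9, 63, 3) → (-117, 63, 3); (-6, -18, 4) → (30, -18, 4)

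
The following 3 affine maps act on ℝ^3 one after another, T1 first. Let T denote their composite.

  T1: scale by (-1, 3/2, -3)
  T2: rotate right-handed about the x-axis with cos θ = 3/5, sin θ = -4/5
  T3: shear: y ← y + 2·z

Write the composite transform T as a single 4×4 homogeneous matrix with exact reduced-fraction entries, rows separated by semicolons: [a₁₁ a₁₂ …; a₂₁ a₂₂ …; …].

T1 = [-1 0 0 0; 0 3/2 0 0; 0 0 -3 0; 0 0 0 1]
T2·T1 = [-1 0 0 0; 0 9/10 -12/5 0; 0 -6/5 -9/5 0; 0 0 0 1]
T3·…·T1 = [-1 0 0 0; 0 -3/2 -6 0; 0 -6/5 -9/5 0; 0 0 0 1]

T = [-1 0 0 0; 0 -3/2 -6 0; 0 -6/5 -9/5 0; 0 0 0 1]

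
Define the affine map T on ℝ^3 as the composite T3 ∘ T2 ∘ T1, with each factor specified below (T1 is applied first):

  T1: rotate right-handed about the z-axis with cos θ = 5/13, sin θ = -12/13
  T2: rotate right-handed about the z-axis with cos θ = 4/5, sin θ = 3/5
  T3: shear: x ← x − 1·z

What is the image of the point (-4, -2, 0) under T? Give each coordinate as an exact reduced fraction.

T1 rotate right-handed about the z-axis with cos θ = 5/13, sin θ = -12/13: (-4, -2, 0) → (-44/13, 38/13, 0)
T2 rotate right-handed about the z-axis with cos θ = 4/5, sin θ = 3/5: (-44/13, 38/13, 0) → (-58/13, 4/13, 0)
T3 shear: x ← x − 1·z: (-58/13, 4/13, 0) → (-58/13, 4/13, 0)

T(p) = (-58/13, 4/13, 0)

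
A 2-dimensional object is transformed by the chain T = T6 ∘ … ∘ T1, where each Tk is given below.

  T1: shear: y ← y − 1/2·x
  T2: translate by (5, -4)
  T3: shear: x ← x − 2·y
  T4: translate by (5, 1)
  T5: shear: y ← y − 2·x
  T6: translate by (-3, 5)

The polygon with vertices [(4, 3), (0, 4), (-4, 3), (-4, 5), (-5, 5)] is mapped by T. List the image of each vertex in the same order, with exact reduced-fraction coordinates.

image vertices: (17, -37), (7, -14), (1, -1), (-3, 9), (-5, 27/2)

T1 shear: y ← y − 1/2·x: (4, 3) → (4, 1); (0, 4) → (0, 4); (-4, 3) → (-4, 5); (-4, 5) → (-4, 7); (-5, 5) → (-5, 15/2)
T2 translate by (5, -4): (4, 1) → (9, -3); (0, 4) → (5, 0); (-4, 5) → (1, 1); (-4, 7) → (1, 3); (-5, 15/2) → (0, 7/2)
T3 shear: x ← x − 2·y: (9, -3) → (15, -3); (5, 0) → (5, 0); (1, 1) → (-1, 1); (1, 3) → (-5, 3); (0, 7/2) → (-7, 7/2)
T4 translate by (5, 1): (15, -3) → (20, -2); (5, 0) → (10, 1); (-1, 1) → (4, 2); (-5, 3) → (0, 4); (-7, 7/2) → (-2, 9/2)
T5 shear: y ← y − 2·x: (20, -2) → (20, -42); (10, 1) → (10, -19); (4, 2) → (4, -6); (0, 4) → (0, 4); (-2, 9/2) → (-2, 17/2)
T6 translate by (-3, 5): (20, -42) → (17, -37); (10, -19) → (7, -14); (4, -6) → (1, -1); (0, 4) → (-3, 9); (-2, 17/2) → (-5, 27/2)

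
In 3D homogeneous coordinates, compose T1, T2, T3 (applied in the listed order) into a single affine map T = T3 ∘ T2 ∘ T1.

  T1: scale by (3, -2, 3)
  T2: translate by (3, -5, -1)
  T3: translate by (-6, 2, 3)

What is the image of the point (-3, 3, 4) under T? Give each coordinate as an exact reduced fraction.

T(p) = (-12, -9, 14)

T1 scale by (3, -2, 3): (-3, 3, 4) → (-9, -6, 12)
T2 translate by (3, -5, -1): (-9, -6, 12) → (-6, -11, 11)
T3 translate by (-6, 2, 3): (-6, -11, 11) → (-12, -9, 14)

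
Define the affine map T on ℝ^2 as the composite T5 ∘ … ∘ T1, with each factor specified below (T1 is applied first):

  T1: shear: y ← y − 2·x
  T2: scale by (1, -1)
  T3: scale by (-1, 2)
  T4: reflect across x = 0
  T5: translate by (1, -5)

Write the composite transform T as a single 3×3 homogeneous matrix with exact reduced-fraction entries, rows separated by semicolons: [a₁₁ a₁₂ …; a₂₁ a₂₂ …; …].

T = [1 0 1; 4 -2 -5; 0 0 1]

T1 = [1 0 0; -2 1 0; 0 0 1]
T2·T1 = [1 0 0; 2 -1 0; 0 0 1]
T3·…·T1 = [-1 0 0; 4 -2 0; 0 0 1]
T4·…·T1 = [1 0 0; 4 -2 0; 0 0 1]
T5·…·T1 = [1 0 1; 4 -2 -5; 0 0 1]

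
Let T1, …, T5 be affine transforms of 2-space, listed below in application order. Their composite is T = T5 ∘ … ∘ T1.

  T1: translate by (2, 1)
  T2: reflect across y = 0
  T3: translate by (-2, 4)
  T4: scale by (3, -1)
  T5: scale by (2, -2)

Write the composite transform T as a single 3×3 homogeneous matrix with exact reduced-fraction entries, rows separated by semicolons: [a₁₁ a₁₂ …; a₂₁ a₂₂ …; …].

T = [6 0 0; 0 -2 6; 0 0 1]

T1 = [1 0 2; 0 1 1; 0 0 1]
T2·T1 = [1 0 2; 0 -1 -1; 0 0 1]
T3·…·T1 = [1 0 0; 0 -1 3; 0 0 1]
T4·…·T1 = [3 0 0; 0 1 -3; 0 0 1]
T5·…·T1 = [6 0 0; 0 -2 6; 0 0 1]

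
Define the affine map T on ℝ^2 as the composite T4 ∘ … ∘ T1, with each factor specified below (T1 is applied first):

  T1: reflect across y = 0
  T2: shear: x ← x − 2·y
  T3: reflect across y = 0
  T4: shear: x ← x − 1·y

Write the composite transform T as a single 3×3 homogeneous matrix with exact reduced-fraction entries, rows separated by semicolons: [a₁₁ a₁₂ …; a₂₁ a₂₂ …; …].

T = [1 1 0; 0 1 0; 0 0 1]

T1 = [1 0 0; 0 -1 0; 0 0 1]
T2·T1 = [1 2 0; 0 -1 0; 0 0 1]
T3·…·T1 = [1 2 0; 0 1 0; 0 0 1]
T4·…·T1 = [1 1 0; 0 1 0; 0 0 1]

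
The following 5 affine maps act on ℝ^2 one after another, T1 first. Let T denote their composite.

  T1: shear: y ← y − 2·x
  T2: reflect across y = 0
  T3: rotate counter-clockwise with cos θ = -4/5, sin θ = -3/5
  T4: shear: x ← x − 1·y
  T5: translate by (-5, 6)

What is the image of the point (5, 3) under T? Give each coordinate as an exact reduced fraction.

T1 shear: y ← y − 2·x: (5, 3) → (5, -7)
T2 reflect across y = 0: (5, -7) → (5, 7)
T3 rotate counter-clockwise with cos θ = -4/5, sin θ = -3/5: (5, 7) → (1/5, -43/5)
T4 shear: x ← x − 1·y: (1/5, -43/5) → (44/5, -43/5)
T5 translate by (-5, 6): (44/5, -43/5) → (19/5, -13/5)

T(p) = (19/5, -13/5)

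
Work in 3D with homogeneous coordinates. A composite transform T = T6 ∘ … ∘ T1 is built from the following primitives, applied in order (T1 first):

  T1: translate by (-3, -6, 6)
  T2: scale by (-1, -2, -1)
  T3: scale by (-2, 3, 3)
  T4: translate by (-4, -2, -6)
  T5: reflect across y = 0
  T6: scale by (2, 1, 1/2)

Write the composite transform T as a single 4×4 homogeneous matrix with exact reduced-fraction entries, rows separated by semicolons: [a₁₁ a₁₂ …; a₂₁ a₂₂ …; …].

T1 = [1 0 0 -3; 0 1 0 -6; 0 0 1 6; 0 0 0 1]
T2·T1 = [-1 0 0 3; 0 -2 0 12; 0 0 -1 -6; 0 0 0 1]
T3·…·T1 = [2 0 0 -6; 0 -6 0 36; 0 0 -3 -18; 0 0 0 1]
T4·…·T1 = [2 0 0 -10; 0 -6 0 34; 0 0 -3 -24; 0 0 0 1]
T5·…·T1 = [2 0 0 -10; 0 6 0 -34; 0 0 -3 -24; 0 0 0 1]
T6·…·T1 = [4 0 0 -20; 0 6 0 -34; 0 0 -3/2 -12; 0 0 0 1]

T = [4 0 0 -20; 0 6 0 -34; 0 0 -3/2 -12; 0 0 0 1]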